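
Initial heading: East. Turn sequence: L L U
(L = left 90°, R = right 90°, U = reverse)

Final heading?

Answer: Final heading: East

Derivation:
Start: East
  L (left (90° counter-clockwise)) -> North
  L (left (90° counter-clockwise)) -> West
  U (U-turn (180°)) -> East
Final: East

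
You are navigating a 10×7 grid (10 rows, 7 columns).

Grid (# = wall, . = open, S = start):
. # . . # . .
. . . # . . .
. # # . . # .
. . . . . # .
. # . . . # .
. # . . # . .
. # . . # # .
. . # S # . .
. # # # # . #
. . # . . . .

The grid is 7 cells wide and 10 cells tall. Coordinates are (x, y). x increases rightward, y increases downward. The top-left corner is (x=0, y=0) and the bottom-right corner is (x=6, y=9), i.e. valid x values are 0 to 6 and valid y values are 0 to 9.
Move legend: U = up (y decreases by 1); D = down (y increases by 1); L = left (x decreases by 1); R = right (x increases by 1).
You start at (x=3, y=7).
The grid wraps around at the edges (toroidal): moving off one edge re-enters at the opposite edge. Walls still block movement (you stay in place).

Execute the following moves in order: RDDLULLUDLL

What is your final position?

Answer: Final position: (x=2, y=6)

Derivation:
Start: (x=3, y=7)
  R (right): blocked, stay at (x=3, y=7)
  D (down): blocked, stay at (x=3, y=7)
  D (down): blocked, stay at (x=3, y=7)
  L (left): blocked, stay at (x=3, y=7)
  U (up): (x=3, y=7) -> (x=3, y=6)
  L (left): (x=3, y=6) -> (x=2, y=6)
  L (left): blocked, stay at (x=2, y=6)
  U (up): (x=2, y=6) -> (x=2, y=5)
  D (down): (x=2, y=5) -> (x=2, y=6)
  L (left): blocked, stay at (x=2, y=6)
  L (left): blocked, stay at (x=2, y=6)
Final: (x=2, y=6)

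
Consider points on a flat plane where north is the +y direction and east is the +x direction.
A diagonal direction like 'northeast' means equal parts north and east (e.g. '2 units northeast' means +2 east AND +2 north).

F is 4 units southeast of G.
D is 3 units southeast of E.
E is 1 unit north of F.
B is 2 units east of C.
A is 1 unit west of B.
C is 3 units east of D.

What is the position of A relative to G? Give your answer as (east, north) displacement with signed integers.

Place G at the origin (east=0, north=0).
  F is 4 units southeast of G: delta (east=+4, north=-4); F at (east=4, north=-4).
  E is 1 unit north of F: delta (east=+0, north=+1); E at (east=4, north=-3).
  D is 3 units southeast of E: delta (east=+3, north=-3); D at (east=7, north=-6).
  C is 3 units east of D: delta (east=+3, north=+0); C at (east=10, north=-6).
  B is 2 units east of C: delta (east=+2, north=+0); B at (east=12, north=-6).
  A is 1 unit west of B: delta (east=-1, north=+0); A at (east=11, north=-6).
Therefore A relative to G: (east=11, north=-6).

Answer: A is at (east=11, north=-6) relative to G.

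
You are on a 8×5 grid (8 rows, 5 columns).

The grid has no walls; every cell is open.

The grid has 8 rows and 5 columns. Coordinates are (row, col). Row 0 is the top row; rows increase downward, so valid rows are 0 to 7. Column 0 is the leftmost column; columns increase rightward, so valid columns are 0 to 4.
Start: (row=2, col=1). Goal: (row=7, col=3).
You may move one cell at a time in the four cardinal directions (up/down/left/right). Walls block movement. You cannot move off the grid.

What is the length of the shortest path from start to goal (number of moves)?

Answer: Shortest path length: 7

Derivation:
BFS from (row=2, col=1) until reaching (row=7, col=3):
  Distance 0: (row=2, col=1)
  Distance 1: (row=1, col=1), (row=2, col=0), (row=2, col=2), (row=3, col=1)
  Distance 2: (row=0, col=1), (row=1, col=0), (row=1, col=2), (row=2, col=3), (row=3, col=0), (row=3, col=2), (row=4, col=1)
  Distance 3: (row=0, col=0), (row=0, col=2), (row=1, col=3), (row=2, col=4), (row=3, col=3), (row=4, col=0), (row=4, col=2), (row=5, col=1)
  Distance 4: (row=0, col=3), (row=1, col=4), (row=3, col=4), (row=4, col=3), (row=5, col=0), (row=5, col=2), (row=6, col=1)
  Distance 5: (row=0, col=4), (row=4, col=4), (row=5, col=3), (row=6, col=0), (row=6, col=2), (row=7, col=1)
  Distance 6: (row=5, col=4), (row=6, col=3), (row=7, col=0), (row=7, col=2)
  Distance 7: (row=6, col=4), (row=7, col=3)  <- goal reached here
One shortest path (7 moves): (row=2, col=1) -> (row=2, col=2) -> (row=2, col=3) -> (row=3, col=3) -> (row=4, col=3) -> (row=5, col=3) -> (row=6, col=3) -> (row=7, col=3)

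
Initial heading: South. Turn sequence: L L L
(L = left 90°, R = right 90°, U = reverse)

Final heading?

Answer: Final heading: West

Derivation:
Start: South
  L (left (90° counter-clockwise)) -> East
  L (left (90° counter-clockwise)) -> North
  L (left (90° counter-clockwise)) -> West
Final: West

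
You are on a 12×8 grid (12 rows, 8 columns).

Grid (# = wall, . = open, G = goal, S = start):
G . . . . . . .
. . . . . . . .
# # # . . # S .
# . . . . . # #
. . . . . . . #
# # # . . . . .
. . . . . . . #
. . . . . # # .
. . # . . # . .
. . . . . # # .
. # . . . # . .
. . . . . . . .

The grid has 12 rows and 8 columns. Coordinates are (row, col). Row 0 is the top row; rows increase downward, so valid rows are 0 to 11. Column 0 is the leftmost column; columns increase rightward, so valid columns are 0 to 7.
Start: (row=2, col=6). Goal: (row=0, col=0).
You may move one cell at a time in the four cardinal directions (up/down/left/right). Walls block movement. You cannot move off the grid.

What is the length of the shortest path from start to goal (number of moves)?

BFS from (row=2, col=6) until reaching (row=0, col=0):
  Distance 0: (row=2, col=6)
  Distance 1: (row=1, col=6), (row=2, col=7)
  Distance 2: (row=0, col=6), (row=1, col=5), (row=1, col=7)
  Distance 3: (row=0, col=5), (row=0, col=7), (row=1, col=4)
  Distance 4: (row=0, col=4), (row=1, col=3), (row=2, col=4)
  Distance 5: (row=0, col=3), (row=1, col=2), (row=2, col=3), (row=3, col=4)
  Distance 6: (row=0, col=2), (row=1, col=1), (row=3, col=3), (row=3, col=5), (row=4, col=4)
  Distance 7: (row=0, col=1), (row=1, col=0), (row=3, col=2), (row=4, col=3), (row=4, col=5), (row=5, col=4)
  Distance 8: (row=0, col=0), (row=3, col=1), (row=4, col=2), (row=4, col=6), (row=5, col=3), (row=5, col=5), (row=6, col=4)  <- goal reached here
One shortest path (8 moves): (row=2, col=6) -> (row=1, col=6) -> (row=1, col=5) -> (row=1, col=4) -> (row=1, col=3) -> (row=1, col=2) -> (row=1, col=1) -> (row=1, col=0) -> (row=0, col=0)

Answer: Shortest path length: 8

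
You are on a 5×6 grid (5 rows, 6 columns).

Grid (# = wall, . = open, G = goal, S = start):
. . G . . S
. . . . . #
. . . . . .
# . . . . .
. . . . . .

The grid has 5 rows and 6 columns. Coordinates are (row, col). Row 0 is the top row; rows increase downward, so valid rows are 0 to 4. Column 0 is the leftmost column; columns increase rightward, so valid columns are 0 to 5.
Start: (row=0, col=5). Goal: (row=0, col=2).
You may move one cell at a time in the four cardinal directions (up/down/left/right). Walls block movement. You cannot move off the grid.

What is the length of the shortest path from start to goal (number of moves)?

Answer: Shortest path length: 3

Derivation:
BFS from (row=0, col=5) until reaching (row=0, col=2):
  Distance 0: (row=0, col=5)
  Distance 1: (row=0, col=4)
  Distance 2: (row=0, col=3), (row=1, col=4)
  Distance 3: (row=0, col=2), (row=1, col=3), (row=2, col=4)  <- goal reached here
One shortest path (3 moves): (row=0, col=5) -> (row=0, col=4) -> (row=0, col=3) -> (row=0, col=2)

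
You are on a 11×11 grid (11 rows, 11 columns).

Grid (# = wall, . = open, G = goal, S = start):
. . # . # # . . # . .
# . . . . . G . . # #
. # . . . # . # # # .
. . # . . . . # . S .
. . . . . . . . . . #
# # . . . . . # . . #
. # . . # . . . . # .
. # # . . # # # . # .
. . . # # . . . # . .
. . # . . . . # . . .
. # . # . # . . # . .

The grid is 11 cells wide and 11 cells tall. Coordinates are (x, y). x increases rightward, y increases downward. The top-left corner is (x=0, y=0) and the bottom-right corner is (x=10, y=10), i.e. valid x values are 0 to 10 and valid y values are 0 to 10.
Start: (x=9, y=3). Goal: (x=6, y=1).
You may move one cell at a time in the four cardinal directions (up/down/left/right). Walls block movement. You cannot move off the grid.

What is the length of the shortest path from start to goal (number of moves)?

BFS from (x=9, y=3) until reaching (x=6, y=1):
  Distance 0: (x=9, y=3)
  Distance 1: (x=8, y=3), (x=10, y=3), (x=9, y=4)
  Distance 2: (x=10, y=2), (x=8, y=4), (x=9, y=5)
  Distance 3: (x=7, y=4), (x=8, y=5)
  Distance 4: (x=6, y=4), (x=8, y=6)
  Distance 5: (x=6, y=3), (x=5, y=4), (x=6, y=5), (x=7, y=6), (x=8, y=7)
  Distance 6: (x=6, y=2), (x=5, y=3), (x=4, y=4), (x=5, y=5), (x=6, y=6)
  Distance 7: (x=6, y=1), (x=4, y=3), (x=3, y=4), (x=4, y=5), (x=5, y=6)  <- goal reached here
One shortest path (7 moves): (x=9, y=3) -> (x=8, y=3) -> (x=8, y=4) -> (x=7, y=4) -> (x=6, y=4) -> (x=6, y=3) -> (x=6, y=2) -> (x=6, y=1)

Answer: Shortest path length: 7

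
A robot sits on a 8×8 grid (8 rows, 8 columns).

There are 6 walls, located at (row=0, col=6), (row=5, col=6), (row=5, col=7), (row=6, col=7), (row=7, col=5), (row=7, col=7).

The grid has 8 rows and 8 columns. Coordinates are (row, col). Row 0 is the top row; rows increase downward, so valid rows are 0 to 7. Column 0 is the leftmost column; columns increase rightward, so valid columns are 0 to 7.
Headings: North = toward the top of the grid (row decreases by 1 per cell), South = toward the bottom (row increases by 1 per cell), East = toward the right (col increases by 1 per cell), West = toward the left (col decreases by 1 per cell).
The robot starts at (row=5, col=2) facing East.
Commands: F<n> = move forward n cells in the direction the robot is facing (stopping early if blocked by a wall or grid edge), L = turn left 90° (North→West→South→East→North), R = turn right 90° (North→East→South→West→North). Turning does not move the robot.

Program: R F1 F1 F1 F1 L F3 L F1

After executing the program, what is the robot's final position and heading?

Answer: Final position: (row=6, col=4), facing North

Derivation:
Start: (row=5, col=2), facing East
  R: turn right, now facing South
  F1: move forward 1, now at (row=6, col=2)
  F1: move forward 1, now at (row=7, col=2)
  F1: move forward 0/1 (blocked), now at (row=7, col=2)
  F1: move forward 0/1 (blocked), now at (row=7, col=2)
  L: turn left, now facing East
  F3: move forward 2/3 (blocked), now at (row=7, col=4)
  L: turn left, now facing North
  F1: move forward 1, now at (row=6, col=4)
Final: (row=6, col=4), facing North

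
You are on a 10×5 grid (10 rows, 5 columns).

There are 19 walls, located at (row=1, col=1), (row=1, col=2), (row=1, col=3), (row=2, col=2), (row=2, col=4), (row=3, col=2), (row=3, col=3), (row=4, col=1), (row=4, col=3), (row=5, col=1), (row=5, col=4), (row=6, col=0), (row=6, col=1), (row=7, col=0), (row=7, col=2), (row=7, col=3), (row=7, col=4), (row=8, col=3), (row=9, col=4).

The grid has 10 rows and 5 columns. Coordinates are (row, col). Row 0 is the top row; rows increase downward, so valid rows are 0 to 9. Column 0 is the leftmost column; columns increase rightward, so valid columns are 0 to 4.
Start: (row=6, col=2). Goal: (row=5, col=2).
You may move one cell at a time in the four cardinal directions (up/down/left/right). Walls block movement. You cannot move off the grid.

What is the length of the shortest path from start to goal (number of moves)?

Answer: Shortest path length: 1

Derivation:
BFS from (row=6, col=2) until reaching (row=5, col=2):
  Distance 0: (row=6, col=2)
  Distance 1: (row=5, col=2), (row=6, col=3)  <- goal reached here
One shortest path (1 moves): (row=6, col=2) -> (row=5, col=2)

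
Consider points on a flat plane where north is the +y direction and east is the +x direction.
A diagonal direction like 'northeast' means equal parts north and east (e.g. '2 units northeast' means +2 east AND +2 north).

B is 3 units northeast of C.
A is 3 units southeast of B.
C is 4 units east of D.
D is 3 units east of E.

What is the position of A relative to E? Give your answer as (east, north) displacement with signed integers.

Answer: A is at (east=13, north=0) relative to E.

Derivation:
Place E at the origin (east=0, north=0).
  D is 3 units east of E: delta (east=+3, north=+0); D at (east=3, north=0).
  C is 4 units east of D: delta (east=+4, north=+0); C at (east=7, north=0).
  B is 3 units northeast of C: delta (east=+3, north=+3); B at (east=10, north=3).
  A is 3 units southeast of B: delta (east=+3, north=-3); A at (east=13, north=0).
Therefore A relative to E: (east=13, north=0).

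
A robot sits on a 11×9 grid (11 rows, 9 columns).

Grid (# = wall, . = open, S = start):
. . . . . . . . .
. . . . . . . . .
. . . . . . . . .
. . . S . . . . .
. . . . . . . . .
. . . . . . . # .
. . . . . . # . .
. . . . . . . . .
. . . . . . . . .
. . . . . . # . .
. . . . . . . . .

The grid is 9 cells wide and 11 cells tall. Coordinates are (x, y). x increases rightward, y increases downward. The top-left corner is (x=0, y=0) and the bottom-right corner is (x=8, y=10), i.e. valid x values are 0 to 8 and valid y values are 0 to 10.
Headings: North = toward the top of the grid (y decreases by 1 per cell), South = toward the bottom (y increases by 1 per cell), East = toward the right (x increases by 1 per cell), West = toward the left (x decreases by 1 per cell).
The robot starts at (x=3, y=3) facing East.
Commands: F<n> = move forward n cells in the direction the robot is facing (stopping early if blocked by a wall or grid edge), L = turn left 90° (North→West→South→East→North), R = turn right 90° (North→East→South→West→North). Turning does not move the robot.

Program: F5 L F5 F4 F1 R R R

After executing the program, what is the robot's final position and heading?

Start: (x=3, y=3), facing East
  F5: move forward 5, now at (x=8, y=3)
  L: turn left, now facing North
  F5: move forward 3/5 (blocked), now at (x=8, y=0)
  F4: move forward 0/4 (blocked), now at (x=8, y=0)
  F1: move forward 0/1 (blocked), now at (x=8, y=0)
  R: turn right, now facing East
  R: turn right, now facing South
  R: turn right, now facing West
Final: (x=8, y=0), facing West

Answer: Final position: (x=8, y=0), facing West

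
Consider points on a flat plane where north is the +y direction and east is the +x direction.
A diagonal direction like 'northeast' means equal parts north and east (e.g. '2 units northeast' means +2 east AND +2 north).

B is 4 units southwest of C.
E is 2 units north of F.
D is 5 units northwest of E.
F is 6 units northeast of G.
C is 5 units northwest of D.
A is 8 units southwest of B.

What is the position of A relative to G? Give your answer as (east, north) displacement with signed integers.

Answer: A is at (east=-16, north=6) relative to G.

Derivation:
Place G at the origin (east=0, north=0).
  F is 6 units northeast of G: delta (east=+6, north=+6); F at (east=6, north=6).
  E is 2 units north of F: delta (east=+0, north=+2); E at (east=6, north=8).
  D is 5 units northwest of E: delta (east=-5, north=+5); D at (east=1, north=13).
  C is 5 units northwest of D: delta (east=-5, north=+5); C at (east=-4, north=18).
  B is 4 units southwest of C: delta (east=-4, north=-4); B at (east=-8, north=14).
  A is 8 units southwest of B: delta (east=-8, north=-8); A at (east=-16, north=6).
Therefore A relative to G: (east=-16, north=6).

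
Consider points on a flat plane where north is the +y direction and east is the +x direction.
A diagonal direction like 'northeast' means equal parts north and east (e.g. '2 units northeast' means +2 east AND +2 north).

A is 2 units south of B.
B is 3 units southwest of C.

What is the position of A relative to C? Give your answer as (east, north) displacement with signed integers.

Answer: A is at (east=-3, north=-5) relative to C.

Derivation:
Place C at the origin (east=0, north=0).
  B is 3 units southwest of C: delta (east=-3, north=-3); B at (east=-3, north=-3).
  A is 2 units south of B: delta (east=+0, north=-2); A at (east=-3, north=-5).
Therefore A relative to C: (east=-3, north=-5).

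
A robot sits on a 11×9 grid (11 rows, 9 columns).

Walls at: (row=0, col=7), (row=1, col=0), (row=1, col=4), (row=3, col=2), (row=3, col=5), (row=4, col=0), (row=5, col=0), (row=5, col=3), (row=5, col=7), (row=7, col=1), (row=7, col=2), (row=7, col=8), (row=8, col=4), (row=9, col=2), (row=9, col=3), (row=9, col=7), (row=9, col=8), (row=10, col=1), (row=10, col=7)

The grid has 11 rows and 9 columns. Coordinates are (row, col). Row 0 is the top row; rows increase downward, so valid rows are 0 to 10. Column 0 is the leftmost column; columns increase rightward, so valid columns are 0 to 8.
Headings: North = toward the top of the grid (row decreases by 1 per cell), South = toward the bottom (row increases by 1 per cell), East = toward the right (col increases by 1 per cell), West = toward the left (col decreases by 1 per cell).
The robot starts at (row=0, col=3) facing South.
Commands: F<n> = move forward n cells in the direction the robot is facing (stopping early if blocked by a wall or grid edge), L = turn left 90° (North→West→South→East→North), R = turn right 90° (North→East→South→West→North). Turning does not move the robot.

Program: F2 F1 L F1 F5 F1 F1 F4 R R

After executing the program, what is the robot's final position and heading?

Answer: Final position: (row=3, col=4), facing West

Derivation:
Start: (row=0, col=3), facing South
  F2: move forward 2, now at (row=2, col=3)
  F1: move forward 1, now at (row=3, col=3)
  L: turn left, now facing East
  F1: move forward 1, now at (row=3, col=4)
  F5: move forward 0/5 (blocked), now at (row=3, col=4)
  F1: move forward 0/1 (blocked), now at (row=3, col=4)
  F1: move forward 0/1 (blocked), now at (row=3, col=4)
  F4: move forward 0/4 (blocked), now at (row=3, col=4)
  R: turn right, now facing South
  R: turn right, now facing West
Final: (row=3, col=4), facing West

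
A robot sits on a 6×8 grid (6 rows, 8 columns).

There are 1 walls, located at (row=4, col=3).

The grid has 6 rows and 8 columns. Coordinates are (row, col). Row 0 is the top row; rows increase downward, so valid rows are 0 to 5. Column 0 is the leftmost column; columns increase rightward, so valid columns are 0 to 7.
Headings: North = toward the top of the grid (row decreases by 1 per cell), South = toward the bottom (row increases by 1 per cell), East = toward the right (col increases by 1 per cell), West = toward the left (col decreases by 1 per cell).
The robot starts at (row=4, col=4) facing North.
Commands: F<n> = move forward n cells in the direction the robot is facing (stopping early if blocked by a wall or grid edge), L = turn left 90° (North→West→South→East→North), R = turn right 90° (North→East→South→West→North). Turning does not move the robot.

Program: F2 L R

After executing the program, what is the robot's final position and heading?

Answer: Final position: (row=2, col=4), facing North

Derivation:
Start: (row=4, col=4), facing North
  F2: move forward 2, now at (row=2, col=4)
  L: turn left, now facing West
  R: turn right, now facing North
Final: (row=2, col=4), facing North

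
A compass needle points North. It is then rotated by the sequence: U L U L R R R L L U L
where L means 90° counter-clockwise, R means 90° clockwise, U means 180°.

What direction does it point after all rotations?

Start: North
  U (U-turn (180°)) -> South
  L (left (90° counter-clockwise)) -> East
  U (U-turn (180°)) -> West
  L (left (90° counter-clockwise)) -> South
  R (right (90° clockwise)) -> West
  R (right (90° clockwise)) -> North
  R (right (90° clockwise)) -> East
  L (left (90° counter-clockwise)) -> North
  L (left (90° counter-clockwise)) -> West
  U (U-turn (180°)) -> East
  L (left (90° counter-clockwise)) -> North
Final: North

Answer: Final heading: North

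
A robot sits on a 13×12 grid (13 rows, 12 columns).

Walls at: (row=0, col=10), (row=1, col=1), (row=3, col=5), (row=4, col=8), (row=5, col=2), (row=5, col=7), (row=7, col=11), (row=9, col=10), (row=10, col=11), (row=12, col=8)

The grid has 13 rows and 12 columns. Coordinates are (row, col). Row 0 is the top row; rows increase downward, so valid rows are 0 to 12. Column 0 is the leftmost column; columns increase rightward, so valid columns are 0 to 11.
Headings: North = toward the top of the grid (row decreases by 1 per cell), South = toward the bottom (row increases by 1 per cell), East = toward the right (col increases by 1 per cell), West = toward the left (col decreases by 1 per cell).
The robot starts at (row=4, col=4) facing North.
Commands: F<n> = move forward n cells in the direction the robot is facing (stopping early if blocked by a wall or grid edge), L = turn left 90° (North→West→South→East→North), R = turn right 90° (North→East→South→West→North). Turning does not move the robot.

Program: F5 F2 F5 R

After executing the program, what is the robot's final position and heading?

Start: (row=4, col=4), facing North
  F5: move forward 4/5 (blocked), now at (row=0, col=4)
  F2: move forward 0/2 (blocked), now at (row=0, col=4)
  F5: move forward 0/5 (blocked), now at (row=0, col=4)
  R: turn right, now facing East
Final: (row=0, col=4), facing East

Answer: Final position: (row=0, col=4), facing East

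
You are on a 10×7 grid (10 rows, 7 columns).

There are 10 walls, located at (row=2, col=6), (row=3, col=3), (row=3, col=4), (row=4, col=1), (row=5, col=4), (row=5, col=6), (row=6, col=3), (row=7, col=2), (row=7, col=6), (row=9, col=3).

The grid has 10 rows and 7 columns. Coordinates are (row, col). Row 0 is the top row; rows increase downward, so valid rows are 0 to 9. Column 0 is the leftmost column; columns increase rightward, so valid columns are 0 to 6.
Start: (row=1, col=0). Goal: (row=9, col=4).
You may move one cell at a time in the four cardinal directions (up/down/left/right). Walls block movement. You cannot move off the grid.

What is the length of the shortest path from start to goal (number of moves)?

Answer: Shortest path length: 12

Derivation:
BFS from (row=1, col=0) until reaching (row=9, col=4):
  Distance 0: (row=1, col=0)
  Distance 1: (row=0, col=0), (row=1, col=1), (row=2, col=0)
  Distance 2: (row=0, col=1), (row=1, col=2), (row=2, col=1), (row=3, col=0)
  Distance 3: (row=0, col=2), (row=1, col=3), (row=2, col=2), (row=3, col=1), (row=4, col=0)
  Distance 4: (row=0, col=3), (row=1, col=4), (row=2, col=3), (row=3, col=2), (row=5, col=0)
  Distance 5: (row=0, col=4), (row=1, col=5), (row=2, col=4), (row=4, col=2), (row=5, col=1), (row=6, col=0)
  Distance 6: (row=0, col=5), (row=1, col=6), (row=2, col=5), (row=4, col=3), (row=5, col=2), (row=6, col=1), (row=7, col=0)
  Distance 7: (row=0, col=6), (row=3, col=5), (row=4, col=4), (row=5, col=3), (row=6, col=2), (row=7, col=1), (row=8, col=0)
  Distance 8: (row=3, col=6), (row=4, col=5), (row=8, col=1), (row=9, col=0)
  Distance 9: (row=4, col=6), (row=5, col=5), (row=8, col=2), (row=9, col=1)
  Distance 10: (row=6, col=5), (row=8, col=3), (row=9, col=2)
  Distance 11: (row=6, col=4), (row=6, col=6), (row=7, col=3), (row=7, col=5), (row=8, col=4)
  Distance 12: (row=7, col=4), (row=8, col=5), (row=9, col=4)  <- goal reached here
One shortest path (12 moves): (row=1, col=0) -> (row=2, col=0) -> (row=3, col=0) -> (row=4, col=0) -> (row=5, col=0) -> (row=5, col=1) -> (row=6, col=1) -> (row=7, col=1) -> (row=8, col=1) -> (row=8, col=2) -> (row=8, col=3) -> (row=8, col=4) -> (row=9, col=4)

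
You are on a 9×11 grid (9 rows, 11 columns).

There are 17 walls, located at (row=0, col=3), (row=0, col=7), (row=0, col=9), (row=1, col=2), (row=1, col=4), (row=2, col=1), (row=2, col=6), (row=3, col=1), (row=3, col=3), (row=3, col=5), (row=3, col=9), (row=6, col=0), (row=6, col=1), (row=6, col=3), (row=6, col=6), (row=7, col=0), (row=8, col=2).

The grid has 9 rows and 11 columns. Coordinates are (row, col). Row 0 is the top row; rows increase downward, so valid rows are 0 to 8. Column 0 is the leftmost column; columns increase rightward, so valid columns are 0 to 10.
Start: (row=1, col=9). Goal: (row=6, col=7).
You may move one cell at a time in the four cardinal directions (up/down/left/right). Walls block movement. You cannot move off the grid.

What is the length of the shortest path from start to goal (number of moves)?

BFS from (row=1, col=9) until reaching (row=6, col=7):
  Distance 0: (row=1, col=9)
  Distance 1: (row=1, col=8), (row=1, col=10), (row=2, col=9)
  Distance 2: (row=0, col=8), (row=0, col=10), (row=1, col=7), (row=2, col=8), (row=2, col=10)
  Distance 3: (row=1, col=6), (row=2, col=7), (row=3, col=8), (row=3, col=10)
  Distance 4: (row=0, col=6), (row=1, col=5), (row=3, col=7), (row=4, col=8), (row=4, col=10)
  Distance 5: (row=0, col=5), (row=2, col=5), (row=3, col=6), (row=4, col=7), (row=4, col=9), (row=5, col=8), (row=5, col=10)
  Distance 6: (row=0, col=4), (row=2, col=4), (row=4, col=6), (row=5, col=7), (row=5, col=9), (row=6, col=8), (row=6, col=10)
  Distance 7: (row=2, col=3), (row=3, col=4), (row=4, col=5), (row=5, col=6), (row=6, col=7), (row=6, col=9), (row=7, col=8), (row=7, col=10)  <- goal reached here
One shortest path (7 moves): (row=1, col=9) -> (row=1, col=8) -> (row=1, col=7) -> (row=2, col=7) -> (row=3, col=7) -> (row=4, col=7) -> (row=5, col=7) -> (row=6, col=7)

Answer: Shortest path length: 7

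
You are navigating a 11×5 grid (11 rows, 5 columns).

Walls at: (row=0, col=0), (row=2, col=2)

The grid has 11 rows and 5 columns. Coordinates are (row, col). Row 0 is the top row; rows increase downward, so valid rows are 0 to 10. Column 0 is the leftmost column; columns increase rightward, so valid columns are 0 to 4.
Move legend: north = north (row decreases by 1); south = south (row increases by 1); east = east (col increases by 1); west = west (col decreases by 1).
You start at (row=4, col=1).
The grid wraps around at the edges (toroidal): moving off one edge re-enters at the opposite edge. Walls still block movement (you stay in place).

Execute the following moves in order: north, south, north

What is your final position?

Start: (row=4, col=1)
  north (north): (row=4, col=1) -> (row=3, col=1)
  south (south): (row=3, col=1) -> (row=4, col=1)
  north (north): (row=4, col=1) -> (row=3, col=1)
Final: (row=3, col=1)

Answer: Final position: (row=3, col=1)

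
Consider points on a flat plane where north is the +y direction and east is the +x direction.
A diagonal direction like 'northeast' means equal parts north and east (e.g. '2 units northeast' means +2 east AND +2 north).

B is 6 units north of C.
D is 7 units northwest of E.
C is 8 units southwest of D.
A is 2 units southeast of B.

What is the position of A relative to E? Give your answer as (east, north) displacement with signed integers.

Place E at the origin (east=0, north=0).
  D is 7 units northwest of E: delta (east=-7, north=+7); D at (east=-7, north=7).
  C is 8 units southwest of D: delta (east=-8, north=-8); C at (east=-15, north=-1).
  B is 6 units north of C: delta (east=+0, north=+6); B at (east=-15, north=5).
  A is 2 units southeast of B: delta (east=+2, north=-2); A at (east=-13, north=3).
Therefore A relative to E: (east=-13, north=3).

Answer: A is at (east=-13, north=3) relative to E.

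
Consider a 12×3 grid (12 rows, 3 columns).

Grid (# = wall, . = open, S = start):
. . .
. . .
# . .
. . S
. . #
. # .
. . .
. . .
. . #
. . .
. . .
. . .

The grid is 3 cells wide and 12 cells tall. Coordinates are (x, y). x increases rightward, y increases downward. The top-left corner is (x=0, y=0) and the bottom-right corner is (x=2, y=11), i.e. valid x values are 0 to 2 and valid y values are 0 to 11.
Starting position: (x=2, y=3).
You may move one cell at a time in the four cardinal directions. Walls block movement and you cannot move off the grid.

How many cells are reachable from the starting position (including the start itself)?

BFS flood-fill from (x=2, y=3):
  Distance 0: (x=2, y=3)
  Distance 1: (x=2, y=2), (x=1, y=3)
  Distance 2: (x=2, y=1), (x=1, y=2), (x=0, y=3), (x=1, y=4)
  Distance 3: (x=2, y=0), (x=1, y=1), (x=0, y=4)
  Distance 4: (x=1, y=0), (x=0, y=1), (x=0, y=5)
  Distance 5: (x=0, y=0), (x=0, y=6)
  Distance 6: (x=1, y=6), (x=0, y=7)
  Distance 7: (x=2, y=6), (x=1, y=7), (x=0, y=8)
  Distance 8: (x=2, y=5), (x=2, y=7), (x=1, y=8), (x=0, y=9)
  Distance 9: (x=1, y=9), (x=0, y=10)
  Distance 10: (x=2, y=9), (x=1, y=10), (x=0, y=11)
  Distance 11: (x=2, y=10), (x=1, y=11)
  Distance 12: (x=2, y=11)
Total reachable: 32 (grid has 32 open cells total)

Answer: Reachable cells: 32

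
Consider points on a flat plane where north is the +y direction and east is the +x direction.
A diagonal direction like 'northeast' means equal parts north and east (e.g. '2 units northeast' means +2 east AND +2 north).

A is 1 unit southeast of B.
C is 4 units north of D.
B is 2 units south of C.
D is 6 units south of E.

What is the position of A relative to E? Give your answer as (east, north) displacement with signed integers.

Place E at the origin (east=0, north=0).
  D is 6 units south of E: delta (east=+0, north=-6); D at (east=0, north=-6).
  C is 4 units north of D: delta (east=+0, north=+4); C at (east=0, north=-2).
  B is 2 units south of C: delta (east=+0, north=-2); B at (east=0, north=-4).
  A is 1 unit southeast of B: delta (east=+1, north=-1); A at (east=1, north=-5).
Therefore A relative to E: (east=1, north=-5).

Answer: A is at (east=1, north=-5) relative to E.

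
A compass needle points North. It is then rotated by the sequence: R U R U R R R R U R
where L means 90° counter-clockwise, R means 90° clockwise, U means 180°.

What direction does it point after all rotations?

Start: North
  R (right (90° clockwise)) -> East
  U (U-turn (180°)) -> West
  R (right (90° clockwise)) -> North
  U (U-turn (180°)) -> South
  R (right (90° clockwise)) -> West
  R (right (90° clockwise)) -> North
  R (right (90° clockwise)) -> East
  R (right (90° clockwise)) -> South
  U (U-turn (180°)) -> North
  R (right (90° clockwise)) -> East
Final: East

Answer: Final heading: East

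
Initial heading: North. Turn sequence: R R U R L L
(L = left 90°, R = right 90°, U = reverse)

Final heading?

Answer: Final heading: West

Derivation:
Start: North
  R (right (90° clockwise)) -> East
  R (right (90° clockwise)) -> South
  U (U-turn (180°)) -> North
  R (right (90° clockwise)) -> East
  L (left (90° counter-clockwise)) -> North
  L (left (90° counter-clockwise)) -> West
Final: West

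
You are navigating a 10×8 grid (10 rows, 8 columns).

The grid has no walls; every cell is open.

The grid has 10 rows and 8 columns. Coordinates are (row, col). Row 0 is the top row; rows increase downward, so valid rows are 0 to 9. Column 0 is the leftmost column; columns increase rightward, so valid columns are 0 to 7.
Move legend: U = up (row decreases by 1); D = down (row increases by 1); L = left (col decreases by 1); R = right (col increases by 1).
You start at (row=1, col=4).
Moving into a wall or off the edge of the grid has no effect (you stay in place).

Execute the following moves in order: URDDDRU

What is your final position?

Answer: Final position: (row=2, col=6)

Derivation:
Start: (row=1, col=4)
  U (up): (row=1, col=4) -> (row=0, col=4)
  R (right): (row=0, col=4) -> (row=0, col=5)
  D (down): (row=0, col=5) -> (row=1, col=5)
  D (down): (row=1, col=5) -> (row=2, col=5)
  D (down): (row=2, col=5) -> (row=3, col=5)
  R (right): (row=3, col=5) -> (row=3, col=6)
  U (up): (row=3, col=6) -> (row=2, col=6)
Final: (row=2, col=6)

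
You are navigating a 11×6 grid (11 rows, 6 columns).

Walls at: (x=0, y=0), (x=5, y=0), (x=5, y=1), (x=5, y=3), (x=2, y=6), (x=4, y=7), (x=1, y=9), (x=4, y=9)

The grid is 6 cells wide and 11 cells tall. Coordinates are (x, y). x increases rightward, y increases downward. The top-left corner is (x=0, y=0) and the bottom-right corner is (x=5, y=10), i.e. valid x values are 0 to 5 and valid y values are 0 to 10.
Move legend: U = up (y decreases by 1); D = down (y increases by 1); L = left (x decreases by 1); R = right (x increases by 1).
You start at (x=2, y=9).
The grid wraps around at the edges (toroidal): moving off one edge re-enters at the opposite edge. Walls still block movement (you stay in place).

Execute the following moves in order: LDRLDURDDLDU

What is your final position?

Start: (x=2, y=9)
  L (left): blocked, stay at (x=2, y=9)
  D (down): (x=2, y=9) -> (x=2, y=10)
  R (right): (x=2, y=10) -> (x=3, y=10)
  L (left): (x=3, y=10) -> (x=2, y=10)
  D (down): (x=2, y=10) -> (x=2, y=0)
  U (up): (x=2, y=0) -> (x=2, y=10)
  R (right): (x=2, y=10) -> (x=3, y=10)
  D (down): (x=3, y=10) -> (x=3, y=0)
  D (down): (x=3, y=0) -> (x=3, y=1)
  L (left): (x=3, y=1) -> (x=2, y=1)
  D (down): (x=2, y=1) -> (x=2, y=2)
  U (up): (x=2, y=2) -> (x=2, y=1)
Final: (x=2, y=1)

Answer: Final position: (x=2, y=1)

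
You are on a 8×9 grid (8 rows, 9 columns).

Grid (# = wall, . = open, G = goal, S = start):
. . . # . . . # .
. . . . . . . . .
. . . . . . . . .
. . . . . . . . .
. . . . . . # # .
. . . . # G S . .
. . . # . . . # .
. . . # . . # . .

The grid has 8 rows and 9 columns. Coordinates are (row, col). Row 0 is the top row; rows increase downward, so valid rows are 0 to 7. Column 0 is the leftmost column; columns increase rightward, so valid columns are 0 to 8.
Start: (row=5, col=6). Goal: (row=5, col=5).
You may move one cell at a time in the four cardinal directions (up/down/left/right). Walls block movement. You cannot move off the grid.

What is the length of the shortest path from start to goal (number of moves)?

BFS from (row=5, col=6) until reaching (row=5, col=5):
  Distance 0: (row=5, col=6)
  Distance 1: (row=5, col=5), (row=5, col=7), (row=6, col=6)  <- goal reached here
One shortest path (1 moves): (row=5, col=6) -> (row=5, col=5)

Answer: Shortest path length: 1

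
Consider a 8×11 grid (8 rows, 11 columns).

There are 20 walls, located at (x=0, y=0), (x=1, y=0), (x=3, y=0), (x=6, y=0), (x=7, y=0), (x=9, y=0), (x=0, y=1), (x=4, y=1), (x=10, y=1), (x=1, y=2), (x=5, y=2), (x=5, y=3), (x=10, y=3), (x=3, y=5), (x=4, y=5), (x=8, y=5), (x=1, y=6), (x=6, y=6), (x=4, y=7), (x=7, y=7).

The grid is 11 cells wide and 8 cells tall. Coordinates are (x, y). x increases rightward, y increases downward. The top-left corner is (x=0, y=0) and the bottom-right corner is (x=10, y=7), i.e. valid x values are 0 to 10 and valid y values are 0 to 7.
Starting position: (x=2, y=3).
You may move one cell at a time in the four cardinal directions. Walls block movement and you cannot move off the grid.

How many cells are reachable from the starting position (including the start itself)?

BFS flood-fill from (x=2, y=3):
  Distance 0: (x=2, y=3)
  Distance 1: (x=2, y=2), (x=1, y=3), (x=3, y=3), (x=2, y=4)
  Distance 2: (x=2, y=1), (x=3, y=2), (x=0, y=3), (x=4, y=3), (x=1, y=4), (x=3, y=4), (x=2, y=5)
  Distance 3: (x=2, y=0), (x=1, y=1), (x=3, y=1), (x=0, y=2), (x=4, y=2), (x=0, y=4), (x=4, y=4), (x=1, y=5), (x=2, y=6)
  Distance 4: (x=5, y=4), (x=0, y=5), (x=3, y=6), (x=2, y=7)
  Distance 5: (x=6, y=4), (x=5, y=5), (x=0, y=6), (x=4, y=6), (x=1, y=7), (x=3, y=7)
  Distance 6: (x=6, y=3), (x=7, y=4), (x=6, y=5), (x=5, y=6), (x=0, y=7)
  Distance 7: (x=6, y=2), (x=7, y=3), (x=8, y=4), (x=7, y=5), (x=5, y=7)
  Distance 8: (x=6, y=1), (x=7, y=2), (x=8, y=3), (x=9, y=4), (x=7, y=6), (x=6, y=7)
  Distance 9: (x=5, y=1), (x=7, y=1), (x=8, y=2), (x=9, y=3), (x=10, y=4), (x=9, y=5), (x=8, y=6)
  Distance 10: (x=5, y=0), (x=8, y=1), (x=9, y=2), (x=10, y=5), (x=9, y=6), (x=8, y=7)
  Distance 11: (x=4, y=0), (x=8, y=0), (x=9, y=1), (x=10, y=2), (x=10, y=6), (x=9, y=7)
  Distance 12: (x=10, y=7)
Total reachable: 67 (grid has 68 open cells total)

Answer: Reachable cells: 67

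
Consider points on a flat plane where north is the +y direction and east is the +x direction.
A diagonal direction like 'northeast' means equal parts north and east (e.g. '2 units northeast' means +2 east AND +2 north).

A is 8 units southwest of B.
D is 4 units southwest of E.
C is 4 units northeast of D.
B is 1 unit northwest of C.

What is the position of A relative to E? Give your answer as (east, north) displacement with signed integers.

Place E at the origin (east=0, north=0).
  D is 4 units southwest of E: delta (east=-4, north=-4); D at (east=-4, north=-4).
  C is 4 units northeast of D: delta (east=+4, north=+4); C at (east=0, north=0).
  B is 1 unit northwest of C: delta (east=-1, north=+1); B at (east=-1, north=1).
  A is 8 units southwest of B: delta (east=-8, north=-8); A at (east=-9, north=-7).
Therefore A relative to E: (east=-9, north=-7).

Answer: A is at (east=-9, north=-7) relative to E.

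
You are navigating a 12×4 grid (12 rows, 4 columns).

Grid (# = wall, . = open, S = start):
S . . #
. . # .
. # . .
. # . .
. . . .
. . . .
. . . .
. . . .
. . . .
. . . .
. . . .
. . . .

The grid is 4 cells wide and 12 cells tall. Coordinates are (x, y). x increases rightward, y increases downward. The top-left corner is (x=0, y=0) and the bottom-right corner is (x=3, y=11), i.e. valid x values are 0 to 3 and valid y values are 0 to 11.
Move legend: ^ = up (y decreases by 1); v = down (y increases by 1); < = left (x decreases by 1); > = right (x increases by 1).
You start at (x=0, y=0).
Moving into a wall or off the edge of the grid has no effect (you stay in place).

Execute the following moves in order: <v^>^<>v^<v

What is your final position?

Start: (x=0, y=0)
  < (left): blocked, stay at (x=0, y=0)
  v (down): (x=0, y=0) -> (x=0, y=1)
  ^ (up): (x=0, y=1) -> (x=0, y=0)
  > (right): (x=0, y=0) -> (x=1, y=0)
  ^ (up): blocked, stay at (x=1, y=0)
  < (left): (x=1, y=0) -> (x=0, y=0)
  > (right): (x=0, y=0) -> (x=1, y=0)
  v (down): (x=1, y=0) -> (x=1, y=1)
  ^ (up): (x=1, y=1) -> (x=1, y=0)
  < (left): (x=1, y=0) -> (x=0, y=0)
  v (down): (x=0, y=0) -> (x=0, y=1)
Final: (x=0, y=1)

Answer: Final position: (x=0, y=1)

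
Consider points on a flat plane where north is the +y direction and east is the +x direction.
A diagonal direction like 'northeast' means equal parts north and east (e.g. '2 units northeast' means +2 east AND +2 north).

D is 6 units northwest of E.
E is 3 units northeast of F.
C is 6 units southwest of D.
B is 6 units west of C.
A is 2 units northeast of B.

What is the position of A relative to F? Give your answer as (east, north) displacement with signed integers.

Answer: A is at (east=-13, north=5) relative to F.

Derivation:
Place F at the origin (east=0, north=0).
  E is 3 units northeast of F: delta (east=+3, north=+3); E at (east=3, north=3).
  D is 6 units northwest of E: delta (east=-6, north=+6); D at (east=-3, north=9).
  C is 6 units southwest of D: delta (east=-6, north=-6); C at (east=-9, north=3).
  B is 6 units west of C: delta (east=-6, north=+0); B at (east=-15, north=3).
  A is 2 units northeast of B: delta (east=+2, north=+2); A at (east=-13, north=5).
Therefore A relative to F: (east=-13, north=5).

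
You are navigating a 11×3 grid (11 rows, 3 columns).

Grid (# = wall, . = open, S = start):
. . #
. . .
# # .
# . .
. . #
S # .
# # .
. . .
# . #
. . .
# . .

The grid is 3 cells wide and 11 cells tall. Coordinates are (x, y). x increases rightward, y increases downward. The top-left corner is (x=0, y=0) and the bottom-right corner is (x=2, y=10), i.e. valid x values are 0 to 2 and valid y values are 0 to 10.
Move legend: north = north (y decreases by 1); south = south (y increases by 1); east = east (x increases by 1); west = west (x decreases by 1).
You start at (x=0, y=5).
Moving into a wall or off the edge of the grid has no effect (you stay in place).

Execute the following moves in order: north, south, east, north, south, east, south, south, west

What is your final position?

Answer: Final position: (x=0, y=5)

Derivation:
Start: (x=0, y=5)
  north (north): (x=0, y=5) -> (x=0, y=4)
  south (south): (x=0, y=4) -> (x=0, y=5)
  east (east): blocked, stay at (x=0, y=5)
  north (north): (x=0, y=5) -> (x=0, y=4)
  south (south): (x=0, y=4) -> (x=0, y=5)
  east (east): blocked, stay at (x=0, y=5)
  south (south): blocked, stay at (x=0, y=5)
  south (south): blocked, stay at (x=0, y=5)
  west (west): blocked, stay at (x=0, y=5)
Final: (x=0, y=5)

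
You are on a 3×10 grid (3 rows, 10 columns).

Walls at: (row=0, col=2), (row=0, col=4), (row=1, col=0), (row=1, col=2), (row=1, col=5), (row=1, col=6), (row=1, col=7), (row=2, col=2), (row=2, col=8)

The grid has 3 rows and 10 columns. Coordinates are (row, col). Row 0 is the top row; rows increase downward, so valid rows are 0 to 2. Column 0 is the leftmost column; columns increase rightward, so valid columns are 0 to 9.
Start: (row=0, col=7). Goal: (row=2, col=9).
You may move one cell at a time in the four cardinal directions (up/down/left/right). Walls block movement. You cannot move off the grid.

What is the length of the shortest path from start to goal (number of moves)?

Answer: Shortest path length: 4

Derivation:
BFS from (row=0, col=7) until reaching (row=2, col=9):
  Distance 0: (row=0, col=7)
  Distance 1: (row=0, col=6), (row=0, col=8)
  Distance 2: (row=0, col=5), (row=0, col=9), (row=1, col=8)
  Distance 3: (row=1, col=9)
  Distance 4: (row=2, col=9)  <- goal reached here
One shortest path (4 moves): (row=0, col=7) -> (row=0, col=8) -> (row=0, col=9) -> (row=1, col=9) -> (row=2, col=9)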